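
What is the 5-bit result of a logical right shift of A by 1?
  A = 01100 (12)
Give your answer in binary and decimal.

Logical shift right by 1: drop the bottom 1 bit(s), prepend 1 zero(s) on the left.
  01100  ->  keep [0110], discard [0], prepend 0
= 00110

Answer: 00110 (6)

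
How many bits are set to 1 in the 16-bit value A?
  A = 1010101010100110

1010101010100110
1-bits at positions (from bit 0 = LSB): 1, 2, 5, 7, 9, 11, 13, 15
Count = 8

Answer: 8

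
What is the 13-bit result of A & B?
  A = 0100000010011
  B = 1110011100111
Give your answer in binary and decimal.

Apply & to each column (1 only where both bits are 1):
  0100000010011
& 1110011100111
---------------
  0100000000011

Answer: 0100000000011 (2051)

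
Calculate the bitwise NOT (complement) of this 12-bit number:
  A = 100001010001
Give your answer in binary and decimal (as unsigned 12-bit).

Flip each bit (0->1, 1->0):
  100001010001
  011110101110

Answer: 011110101110 (1966)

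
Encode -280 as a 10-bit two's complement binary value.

1. Binary of +280:  0100011000
2. Invert bits:     1011100111
3. Add 1:           1011101000

Answer: 1011101000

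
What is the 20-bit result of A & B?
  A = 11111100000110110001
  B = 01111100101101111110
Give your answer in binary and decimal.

Apply & to each column (1 only where both bits are 1):
  11111100000110110001
& 01111100101101111110
----------------------
  01111100000100110000

Answer: 01111100000100110000 (508208)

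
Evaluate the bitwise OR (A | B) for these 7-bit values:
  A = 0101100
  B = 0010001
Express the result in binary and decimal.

Apply | to each column (1 where either bit is 1):
  0101100
| 0010001
---------
  0111101

Answer: 0111101 (61)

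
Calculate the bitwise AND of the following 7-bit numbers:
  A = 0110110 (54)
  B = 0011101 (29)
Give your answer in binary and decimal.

Apply & to each column (1 only where both bits are 1):
  0110110
& 0011101
---------
  0010100

Answer: 0010100 (20)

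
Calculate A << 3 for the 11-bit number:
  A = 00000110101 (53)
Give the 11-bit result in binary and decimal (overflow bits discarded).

Shift left by 3: drop the top 3 bit(s), append 3 zero(s) on the right.
  00000110101  ->  discard [000], keep [00110101], append 000
= 00110101000

Answer: 00110101000 (424)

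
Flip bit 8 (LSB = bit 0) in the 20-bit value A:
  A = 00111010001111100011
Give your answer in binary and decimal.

Mask = 1 << 8 = 00000000000100000000
Bit 8 of A is 1; XOR with the mask flips it to 0.
  00111010001111100011
^ 00000000000100000000
----------------------
  00111010001011100011

Answer: 00111010001011100011 (238307)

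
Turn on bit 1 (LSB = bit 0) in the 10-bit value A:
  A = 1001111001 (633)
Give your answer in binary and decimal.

Mask = 1 << 1 = 0000000010
Bit 1 of A is 0, so OR-ing with the mask flips it to 1.
  1001111001
| 0000000010
------------
  1001111011

Answer: 1001111011 (635)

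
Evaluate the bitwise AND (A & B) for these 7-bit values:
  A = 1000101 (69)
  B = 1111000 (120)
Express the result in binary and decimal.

Apply & to each column (1 only where both bits are 1):
  1000101
& 1111000
---------
  1000000

Answer: 1000000 (64)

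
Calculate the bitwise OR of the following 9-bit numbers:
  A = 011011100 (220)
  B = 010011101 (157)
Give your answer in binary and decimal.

Apply | to each column (1 where either bit is 1):
  011011100
| 010011101
-----------
  011011101

Answer: 011011101 (221)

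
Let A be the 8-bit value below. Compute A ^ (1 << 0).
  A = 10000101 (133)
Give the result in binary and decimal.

Mask = 1 << 0 = 00000001
Bit 0 of A is 1; XOR with the mask flips it to 0.
  10000101
^ 00000001
----------
  10000100

Answer: 10000100 (132)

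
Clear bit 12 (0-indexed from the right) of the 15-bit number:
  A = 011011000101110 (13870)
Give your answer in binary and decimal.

Mask = ~(1 << 12) = 110111111111111
Bit 12 of A is 1, so AND-ing with the mask clears it to 0.
  011011000101110
& 110111111111111
-----------------
  010011000101110

Answer: 010011000101110 (9774)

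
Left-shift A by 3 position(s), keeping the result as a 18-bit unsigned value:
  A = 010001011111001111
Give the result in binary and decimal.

Shift left by 3: drop the top 3 bit(s), append 3 zero(s) on the right.
  010001011111001111  ->  discard [010], keep [001011111001111], append 000
= 001011111001111000

Answer: 001011111001111000 (48760)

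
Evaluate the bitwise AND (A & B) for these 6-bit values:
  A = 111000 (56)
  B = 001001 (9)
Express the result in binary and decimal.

Apply & to each column (1 only where both bits are 1):
  111000
& 001001
--------
  001000

Answer: 001000 (8)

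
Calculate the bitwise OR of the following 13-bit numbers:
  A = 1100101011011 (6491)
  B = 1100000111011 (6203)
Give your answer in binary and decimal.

Apply | to each column (1 where either bit is 1):
  1100101011011
| 1100000111011
---------------
  1100101111011

Answer: 1100101111011 (6523)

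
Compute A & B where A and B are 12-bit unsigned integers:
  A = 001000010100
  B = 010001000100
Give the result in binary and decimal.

Apply & to each column (1 only where both bits are 1):
  001000010100
& 010001000100
--------------
  000000000100

Answer: 000000000100 (4)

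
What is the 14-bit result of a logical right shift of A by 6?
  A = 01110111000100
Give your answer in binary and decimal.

Logical shift right by 6: drop the bottom 6 bit(s), prepend 6 zero(s) on the left.
  01110111000100  ->  keep [01110111], discard [000100], prepend 000000
= 00000001110111

Answer: 00000001110111 (119)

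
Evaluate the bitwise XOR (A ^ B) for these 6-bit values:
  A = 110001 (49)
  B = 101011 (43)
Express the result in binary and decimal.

Apply ^ to each column (1 where bits differ):
  110001
^ 101011
--------
  011010

Answer: 011010 (26)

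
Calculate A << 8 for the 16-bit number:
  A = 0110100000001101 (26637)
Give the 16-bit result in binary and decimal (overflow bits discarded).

Shift left by 8: drop the top 8 bit(s), append 8 zero(s) on the right.
  0110100000001101  ->  discard [01101000], keep [00001101], append 00000000
= 0000110100000000

Answer: 0000110100000000 (3328)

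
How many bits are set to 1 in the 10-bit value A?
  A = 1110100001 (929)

1110100001
1-bits at positions (from bit 0 = LSB): 0, 5, 7, 8, 9
Count = 5

Answer: 5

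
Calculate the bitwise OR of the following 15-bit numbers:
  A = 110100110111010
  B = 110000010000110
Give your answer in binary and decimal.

Apply | to each column (1 where either bit is 1):
  110100110111010
| 110000010000110
-----------------
  110100110111110

Answer: 110100110111110 (27070)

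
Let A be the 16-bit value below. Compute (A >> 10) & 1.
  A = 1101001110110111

Bit 10 is the 11th from the right.
  1101001110110111
       ^
That bit is 0.

Answer: 0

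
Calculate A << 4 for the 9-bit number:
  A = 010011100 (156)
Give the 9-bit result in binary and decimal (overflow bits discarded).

Shift left by 4: drop the top 4 bit(s), append 4 zero(s) on the right.
  010011100  ->  discard [0100], keep [11100], append 0000
= 111000000

Answer: 111000000 (448)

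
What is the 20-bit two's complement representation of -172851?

1. Binary of +172851:  00101010001100110011
2. Invert bits:     11010101110011001100
3. Add 1:           11010101110011001101

Answer: 11010101110011001101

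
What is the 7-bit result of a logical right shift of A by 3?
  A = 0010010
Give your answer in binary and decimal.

Logical shift right by 3: drop the bottom 3 bit(s), prepend 3 zero(s) on the left.
  0010010  ->  keep [0010], discard [010], prepend 000
= 0000010

Answer: 0000010 (2)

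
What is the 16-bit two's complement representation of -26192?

1. Binary of +26192:  0110011001010000
2. Invert bits:     1001100110101111
3. Add 1:           1001100110110000

Answer: 1001100110110000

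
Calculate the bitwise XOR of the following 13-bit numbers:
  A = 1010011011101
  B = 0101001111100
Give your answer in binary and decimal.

Apply ^ to each column (1 where bits differ):
  1010011011101
^ 0101001111100
---------------
  1111010100001

Answer: 1111010100001 (7841)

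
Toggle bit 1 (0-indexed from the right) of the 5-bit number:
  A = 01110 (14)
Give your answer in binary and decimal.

Mask = 1 << 1 = 00010
Bit 1 of A is 1; XOR with the mask flips it to 0.
  01110
^ 00010
-------
  01100

Answer: 01100 (12)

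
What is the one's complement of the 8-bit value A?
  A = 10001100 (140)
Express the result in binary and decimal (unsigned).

Flip each bit (0->1, 1->0):
  10001100
  01110011

Answer: 01110011 (115)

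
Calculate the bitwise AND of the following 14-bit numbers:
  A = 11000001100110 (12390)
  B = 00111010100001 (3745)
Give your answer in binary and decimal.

Apply & to each column (1 only where both bits are 1):
  11000001100110
& 00111010100001
----------------
  00000000100000

Answer: 00000000100000 (32)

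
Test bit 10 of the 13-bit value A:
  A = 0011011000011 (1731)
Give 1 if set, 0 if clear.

Bit 10 is the 11th from the right.
  0011011000011
    ^
That bit is 1.

Answer: 1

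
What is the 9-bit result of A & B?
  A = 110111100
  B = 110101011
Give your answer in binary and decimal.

Apply & to each column (1 only where both bits are 1):
  110111100
& 110101011
-----------
  110101000

Answer: 110101000 (424)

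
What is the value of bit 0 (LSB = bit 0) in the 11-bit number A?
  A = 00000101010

Bit 0 is the 1st from the right.
  00000101010
            ^
That bit is 0.

Answer: 0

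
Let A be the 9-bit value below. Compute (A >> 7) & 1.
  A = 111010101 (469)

Bit 7 is the 8th from the right.
  111010101
   ^
That bit is 1.

Answer: 1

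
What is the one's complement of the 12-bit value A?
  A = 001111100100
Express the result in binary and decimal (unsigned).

Flip each bit (0->1, 1->0):
  001111100100
  110000011011

Answer: 110000011011 (3099)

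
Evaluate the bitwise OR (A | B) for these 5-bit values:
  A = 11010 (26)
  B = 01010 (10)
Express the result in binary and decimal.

Apply | to each column (1 where either bit is 1):
  11010
| 01010
-------
  11010

Answer: 11010 (26)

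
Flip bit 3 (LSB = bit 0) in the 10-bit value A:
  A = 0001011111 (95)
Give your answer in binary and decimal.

Mask = 1 << 3 = 0000001000
Bit 3 of A is 1; XOR with the mask flips it to 0.
  0001011111
^ 0000001000
------------
  0001010111

Answer: 0001010111 (87)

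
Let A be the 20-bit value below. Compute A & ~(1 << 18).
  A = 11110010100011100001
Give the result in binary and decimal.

Mask = ~(1 << 18) = 10111111111111111111
Bit 18 of A is 1, so AND-ing with the mask clears it to 0.
  11110010100011100001
& 10111111111111111111
----------------------
  10110010100011100001

Answer: 10110010100011100001 (731361)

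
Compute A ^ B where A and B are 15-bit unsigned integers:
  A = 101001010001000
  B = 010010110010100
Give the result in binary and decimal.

Apply ^ to each column (1 where bits differ):
  101001010001000
^ 010010110010100
-----------------
  111011100011100

Answer: 111011100011100 (30492)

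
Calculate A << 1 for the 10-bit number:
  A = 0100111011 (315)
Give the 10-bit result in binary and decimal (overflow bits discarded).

Shift left by 1: drop the top 1 bit(s), append 1 zero(s) on the right.
  0100111011  ->  discard [0], keep [100111011], append 0
= 1001110110

Answer: 1001110110 (630)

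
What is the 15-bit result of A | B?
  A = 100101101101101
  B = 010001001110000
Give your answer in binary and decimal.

Apply | to each column (1 where either bit is 1):
  100101101101101
| 010001001110000
-----------------
  110101101111101

Answer: 110101101111101 (27517)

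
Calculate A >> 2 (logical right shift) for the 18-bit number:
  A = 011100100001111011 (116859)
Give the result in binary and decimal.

Logical shift right by 2: drop the bottom 2 bit(s), prepend 2 zero(s) on the left.
  011100100001111011  ->  keep [0111001000011110], discard [11], prepend 00
= 000111001000011110

Answer: 000111001000011110 (29214)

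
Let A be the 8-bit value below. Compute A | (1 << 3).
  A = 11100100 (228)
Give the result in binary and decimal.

Mask = 1 << 3 = 00001000
Bit 3 of A is 0, so OR-ing with the mask flips it to 1.
  11100100
| 00001000
----------
  11101100

Answer: 11101100 (236)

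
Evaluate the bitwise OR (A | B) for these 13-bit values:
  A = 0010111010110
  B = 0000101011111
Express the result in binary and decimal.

Apply | to each column (1 where either bit is 1):
  0010111010110
| 0000101011111
---------------
  0010111011111

Answer: 0010111011111 (1503)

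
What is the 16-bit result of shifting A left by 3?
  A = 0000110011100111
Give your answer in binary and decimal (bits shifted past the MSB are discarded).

Shift left by 3: drop the top 3 bit(s), append 3 zero(s) on the right.
  0000110011100111  ->  discard [000], keep [0110011100111], append 000
= 0110011100111000

Answer: 0110011100111000 (26424)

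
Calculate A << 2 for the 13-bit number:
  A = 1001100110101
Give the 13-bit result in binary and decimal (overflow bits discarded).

Shift left by 2: drop the top 2 bit(s), append 2 zero(s) on the right.
  1001100110101  ->  discard [10], keep [01100110101], append 00
= 0110011010100

Answer: 0110011010100 (3284)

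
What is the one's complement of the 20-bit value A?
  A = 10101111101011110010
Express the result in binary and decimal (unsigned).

Flip each bit (0->1, 1->0):
  10101111101011110010
  01010000010100001101

Answer: 01010000010100001101 (328973)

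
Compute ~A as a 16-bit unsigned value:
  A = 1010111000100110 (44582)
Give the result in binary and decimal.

Flip each bit (0->1, 1->0):
  1010111000100110
  0101000111011001

Answer: 0101000111011001 (20953)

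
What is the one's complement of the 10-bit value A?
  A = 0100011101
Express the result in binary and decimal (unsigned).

Flip each bit (0->1, 1->0):
  0100011101
  1011100010

Answer: 1011100010 (738)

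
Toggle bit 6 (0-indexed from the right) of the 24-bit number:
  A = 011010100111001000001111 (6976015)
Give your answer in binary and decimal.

Mask = 1 << 6 = 000000000000000001000000
Bit 6 of A is 0; XOR with the mask flips it to 1.
  011010100111001000001111
^ 000000000000000001000000
--------------------------
  011010100111001001001111

Answer: 011010100111001001001111 (6976079)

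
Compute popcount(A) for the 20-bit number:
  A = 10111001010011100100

10111001010011100100
1-bits at positions (from bit 0 = LSB): 2, 5, 6, 7, 10, 12, 15, 16, 17, 19
Count = 10

Answer: 10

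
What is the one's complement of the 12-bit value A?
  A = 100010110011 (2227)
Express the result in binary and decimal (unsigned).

Flip each bit (0->1, 1->0):
  100010110011
  011101001100

Answer: 011101001100 (1868)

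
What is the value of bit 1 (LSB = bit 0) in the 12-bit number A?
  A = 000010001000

Bit 1 is the 2nd from the right.
  000010001000
            ^
That bit is 0.

Answer: 0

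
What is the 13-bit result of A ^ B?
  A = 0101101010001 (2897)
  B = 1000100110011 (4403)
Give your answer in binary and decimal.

Apply ^ to each column (1 where bits differ):
  0101101010001
^ 1000100110011
---------------
  1101001100010

Answer: 1101001100010 (6754)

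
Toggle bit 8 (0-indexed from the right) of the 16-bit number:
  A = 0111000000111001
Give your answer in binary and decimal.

Mask = 1 << 8 = 0000000100000000
Bit 8 of A is 0; XOR with the mask flips it to 1.
  0111000000111001
^ 0000000100000000
------------------
  0111000100111001

Answer: 0111000100111001 (28985)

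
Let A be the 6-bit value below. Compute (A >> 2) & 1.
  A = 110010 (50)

Bit 2 is the 3rd from the right.
  110010
     ^
That bit is 0.

Answer: 0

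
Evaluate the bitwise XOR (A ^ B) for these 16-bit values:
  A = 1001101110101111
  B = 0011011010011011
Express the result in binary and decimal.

Apply ^ to each column (1 where bits differ):
  1001101110101111
^ 0011011010011011
------------------
  1010110100110100

Answer: 1010110100110100 (44340)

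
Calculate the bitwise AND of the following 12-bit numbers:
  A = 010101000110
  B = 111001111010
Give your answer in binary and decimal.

Apply & to each column (1 only where both bits are 1):
  010101000110
& 111001111010
--------------
  010001000010

Answer: 010001000010 (1090)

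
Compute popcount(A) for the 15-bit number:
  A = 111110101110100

111110101110100
1-bits at positions (from bit 0 = LSB): 2, 4, 5, 6, 8, 10, 11, 12, 13, 14
Count = 10

Answer: 10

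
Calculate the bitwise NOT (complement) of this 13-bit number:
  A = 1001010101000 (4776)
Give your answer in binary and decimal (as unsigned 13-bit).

Flip each bit (0->1, 1->0):
  1001010101000
  0110101010111

Answer: 0110101010111 (3415)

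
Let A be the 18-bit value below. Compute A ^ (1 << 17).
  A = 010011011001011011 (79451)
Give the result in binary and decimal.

Mask = 1 << 17 = 100000000000000000
Bit 17 of A is 0; XOR with the mask flips it to 1.
  010011011001011011
^ 100000000000000000
--------------------
  110011011001011011

Answer: 110011011001011011 (210523)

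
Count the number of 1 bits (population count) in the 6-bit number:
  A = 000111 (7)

000111
1-bits at positions (from bit 0 = LSB): 0, 1, 2
Count = 3

Answer: 3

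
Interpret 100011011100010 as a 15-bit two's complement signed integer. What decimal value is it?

MSB is 1, so the value is negative. Find the magnitude:
1. Invert bits:  011100100011101
2. Add 1:        011100100011110  = 14622
3. Apply sign:   -14622

Answer: -14622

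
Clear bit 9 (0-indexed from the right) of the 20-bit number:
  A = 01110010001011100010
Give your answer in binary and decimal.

Mask = ~(1 << 9) = 11111111110111111111
Bit 9 of A is 1, so AND-ing with the mask clears it to 0.
  01110010001011100010
& 11111111110111111111
----------------------
  01110010000011100010

Answer: 01110010000011100010 (467170)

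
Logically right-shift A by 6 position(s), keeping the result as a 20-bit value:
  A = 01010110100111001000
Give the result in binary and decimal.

Logical shift right by 6: drop the bottom 6 bit(s), prepend 6 zero(s) on the left.
  01010110100111001000  ->  keep [01010110100111], discard [001000], prepend 000000
= 00000001010110100111

Answer: 00000001010110100111 (5543)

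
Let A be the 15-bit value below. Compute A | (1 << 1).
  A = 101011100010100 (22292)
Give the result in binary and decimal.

Mask = 1 << 1 = 000000000000010
Bit 1 of A is 0, so OR-ing with the mask flips it to 1.
  101011100010100
| 000000000000010
-----------------
  101011100010110

Answer: 101011100010110 (22294)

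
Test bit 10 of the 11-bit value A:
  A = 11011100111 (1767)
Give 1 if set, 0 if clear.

Bit 10 is the 11th from the right.
  11011100111
  ^
That bit is 1.

Answer: 1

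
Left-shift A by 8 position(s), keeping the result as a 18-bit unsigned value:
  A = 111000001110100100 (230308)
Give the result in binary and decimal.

Shift left by 8: drop the top 8 bit(s), append 8 zero(s) on the right.
  111000001110100100  ->  discard [11100000], keep [1110100100], append 00000000
= 111010010000000000

Answer: 111010010000000000 (238592)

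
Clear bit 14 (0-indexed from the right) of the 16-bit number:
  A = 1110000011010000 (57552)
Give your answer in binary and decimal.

Mask = ~(1 << 14) = 1011111111111111
Bit 14 of A is 1, so AND-ing with the mask clears it to 0.
  1110000011010000
& 1011111111111111
------------------
  1010000011010000

Answer: 1010000011010000 (41168)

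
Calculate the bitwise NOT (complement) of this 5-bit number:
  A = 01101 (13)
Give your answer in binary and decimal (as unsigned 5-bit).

Flip each bit (0->1, 1->0):
  01101
  10010

Answer: 10010 (18)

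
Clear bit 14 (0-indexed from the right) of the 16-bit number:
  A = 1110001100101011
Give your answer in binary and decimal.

Mask = ~(1 << 14) = 1011111111111111
Bit 14 of A is 1, so AND-ing with the mask clears it to 0.
  1110001100101011
& 1011111111111111
------------------
  1010001100101011

Answer: 1010001100101011 (41771)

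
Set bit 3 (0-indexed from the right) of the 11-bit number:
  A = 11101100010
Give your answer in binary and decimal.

Mask = 1 << 3 = 00000001000
Bit 3 of A is 0, so OR-ing with the mask flips it to 1.
  11101100010
| 00000001000
-------------
  11101101010

Answer: 11101101010 (1898)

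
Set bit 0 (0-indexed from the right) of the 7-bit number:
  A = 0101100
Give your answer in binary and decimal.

Mask = 1 << 0 = 0000001
Bit 0 of A is 0, so OR-ing with the mask flips it to 1.
  0101100
| 0000001
---------
  0101101

Answer: 0101101 (45)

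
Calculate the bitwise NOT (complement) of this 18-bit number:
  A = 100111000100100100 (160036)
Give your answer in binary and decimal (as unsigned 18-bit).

Flip each bit (0->1, 1->0):
  100111000100100100
  011000111011011011

Answer: 011000111011011011 (102107)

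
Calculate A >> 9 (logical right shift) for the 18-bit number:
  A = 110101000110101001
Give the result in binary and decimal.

Logical shift right by 9: drop the bottom 9 bit(s), prepend 9 zero(s) on the left.
  110101000110101001  ->  keep [110101000], discard [110101001], prepend 000000000
= 000000000110101000

Answer: 000000000110101000 (424)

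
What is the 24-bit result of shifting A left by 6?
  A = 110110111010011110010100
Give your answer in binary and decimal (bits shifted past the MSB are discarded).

Shift left by 6: drop the top 6 bit(s), append 6 zero(s) on the right.
  110110111010011110010100  ->  discard [110110], keep [111010011110010100], append 000000
= 111010011110010100000000

Answer: 111010011110010100000000 (15328512)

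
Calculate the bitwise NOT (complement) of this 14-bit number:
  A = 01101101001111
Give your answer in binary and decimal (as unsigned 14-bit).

Flip each bit (0->1, 1->0):
  01101101001111
  10010010110000

Answer: 10010010110000 (9392)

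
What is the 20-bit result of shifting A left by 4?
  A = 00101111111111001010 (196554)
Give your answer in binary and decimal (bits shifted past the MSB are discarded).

Shift left by 4: drop the top 4 bit(s), append 4 zero(s) on the right.
  00101111111111001010  ->  discard [0010], keep [1111111111001010], append 0000
= 11111111110010100000

Answer: 11111111110010100000 (1047712)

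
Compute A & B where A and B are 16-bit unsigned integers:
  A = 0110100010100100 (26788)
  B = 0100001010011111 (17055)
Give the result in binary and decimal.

Apply & to each column (1 only where both bits are 1):
  0110100010100100
& 0100001010011111
------------------
  0100000010000100

Answer: 0100000010000100 (16516)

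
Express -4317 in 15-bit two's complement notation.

1. Binary of +4317:  001000011011101
2. Invert bits:     110111100100010
3. Add 1:           110111100100011

Answer: 110111100100011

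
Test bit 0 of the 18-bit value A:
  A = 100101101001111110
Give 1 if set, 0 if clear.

Bit 0 is the 1st from the right.
  100101101001111110
                   ^
That bit is 0.

Answer: 0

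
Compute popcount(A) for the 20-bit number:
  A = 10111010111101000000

10111010111101000000
1-bits at positions (from bit 0 = LSB): 6, 8, 9, 10, 11, 13, 15, 16, 17, 19
Count = 10

Answer: 10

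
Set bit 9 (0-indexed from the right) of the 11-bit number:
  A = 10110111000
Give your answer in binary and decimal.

Mask = 1 << 9 = 01000000000
Bit 9 of A is 0, so OR-ing with the mask flips it to 1.
  10110111000
| 01000000000
-------------
  11110111000

Answer: 11110111000 (1976)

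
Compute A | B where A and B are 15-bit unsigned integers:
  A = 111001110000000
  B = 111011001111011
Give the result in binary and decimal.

Apply | to each column (1 where either bit is 1):
  111001110000000
| 111011001111011
-----------------
  111011111111011

Answer: 111011111111011 (30715)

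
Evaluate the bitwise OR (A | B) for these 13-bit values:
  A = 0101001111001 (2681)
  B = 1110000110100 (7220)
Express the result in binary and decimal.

Apply | to each column (1 where either bit is 1):
  0101001111001
| 1110000110100
---------------
  1111001111101

Answer: 1111001111101 (7805)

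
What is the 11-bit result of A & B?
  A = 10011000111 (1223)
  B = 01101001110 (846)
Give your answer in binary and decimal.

Apply & to each column (1 only where both bits are 1):
  10011000111
& 01101001110
-------------
  00001000110

Answer: 00001000110 (70)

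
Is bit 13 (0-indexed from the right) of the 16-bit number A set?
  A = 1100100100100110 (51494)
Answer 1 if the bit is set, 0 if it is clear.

Bit 13 is the 14th from the right.
  1100100100100110
    ^
That bit is 0.

Answer: 0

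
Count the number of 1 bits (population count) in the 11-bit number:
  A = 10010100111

10010100111
1-bits at positions (from bit 0 = LSB): 0, 1, 2, 5, 7, 10
Count = 6

Answer: 6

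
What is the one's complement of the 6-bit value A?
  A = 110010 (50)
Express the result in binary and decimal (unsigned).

Flip each bit (0->1, 1->0):
  110010
  001101

Answer: 001101 (13)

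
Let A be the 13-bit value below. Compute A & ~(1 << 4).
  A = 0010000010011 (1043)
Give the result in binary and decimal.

Mask = ~(1 << 4) = 1111111101111
Bit 4 of A is 1, so AND-ing with the mask clears it to 0.
  0010000010011
& 1111111101111
---------------
  0010000000011

Answer: 0010000000011 (1027)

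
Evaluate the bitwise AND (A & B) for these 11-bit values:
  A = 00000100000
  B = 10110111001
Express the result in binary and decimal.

Apply & to each column (1 only where both bits are 1):
  00000100000
& 10110111001
-------------
  00000100000

Answer: 00000100000 (32)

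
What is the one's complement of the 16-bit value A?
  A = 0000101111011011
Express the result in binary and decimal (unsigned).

Flip each bit (0->1, 1->0):
  0000101111011011
  1111010000100100

Answer: 1111010000100100 (62500)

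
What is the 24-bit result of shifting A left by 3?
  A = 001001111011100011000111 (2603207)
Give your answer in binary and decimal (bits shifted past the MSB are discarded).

Shift left by 3: drop the top 3 bit(s), append 3 zero(s) on the right.
  001001111011100011000111  ->  discard [001], keep [001111011100011000111], append 000
= 001111011100011000111000

Answer: 001111011100011000111000 (4048440)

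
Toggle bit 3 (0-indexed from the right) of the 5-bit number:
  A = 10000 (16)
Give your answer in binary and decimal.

Mask = 1 << 3 = 01000
Bit 3 of A is 0; XOR with the mask flips it to 1.
  10000
^ 01000
-------
  11000

Answer: 11000 (24)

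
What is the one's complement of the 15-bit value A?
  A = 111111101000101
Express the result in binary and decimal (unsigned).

Flip each bit (0->1, 1->0):
  111111101000101
  000000010111010

Answer: 000000010111010 (186)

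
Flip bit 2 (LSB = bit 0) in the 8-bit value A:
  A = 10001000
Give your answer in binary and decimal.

Mask = 1 << 2 = 00000100
Bit 2 of A is 0; XOR with the mask flips it to 1.
  10001000
^ 00000100
----------
  10001100

Answer: 10001100 (140)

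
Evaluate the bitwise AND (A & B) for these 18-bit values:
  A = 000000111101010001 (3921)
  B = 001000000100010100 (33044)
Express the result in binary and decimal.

Apply & to each column (1 only where both bits are 1):
  000000111101010001
& 001000000100010100
--------------------
  000000000100010000

Answer: 000000000100010000 (272)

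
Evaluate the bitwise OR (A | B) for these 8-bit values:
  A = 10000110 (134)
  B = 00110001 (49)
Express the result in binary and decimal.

Apply | to each column (1 where either bit is 1):
  10000110
| 00110001
----------
  10110111

Answer: 10110111 (183)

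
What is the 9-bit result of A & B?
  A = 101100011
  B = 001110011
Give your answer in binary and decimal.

Apply & to each column (1 only where both bits are 1):
  101100011
& 001110011
-----------
  001100011

Answer: 001100011 (99)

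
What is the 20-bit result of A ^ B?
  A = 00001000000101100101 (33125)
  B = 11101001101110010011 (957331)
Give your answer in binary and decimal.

Apply ^ to each column (1 where bits differ):
  00001000000101100101
^ 11101001101110010011
----------------------
  11100001101011110110

Answer: 11100001101011110110 (924406)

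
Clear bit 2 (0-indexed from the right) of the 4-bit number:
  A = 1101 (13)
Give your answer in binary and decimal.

Mask = ~(1 << 2) = 1011
Bit 2 of A is 1, so AND-ing with the mask clears it to 0.
  1101
& 1011
------
  1001

Answer: 1001 (9)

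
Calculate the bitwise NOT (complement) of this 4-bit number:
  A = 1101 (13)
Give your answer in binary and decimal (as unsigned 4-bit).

Flip each bit (0->1, 1->0):
  1101
  0010

Answer: 0010 (2)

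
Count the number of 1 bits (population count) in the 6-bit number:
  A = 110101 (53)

110101
1-bits at positions (from bit 0 = LSB): 0, 2, 4, 5
Count = 4

Answer: 4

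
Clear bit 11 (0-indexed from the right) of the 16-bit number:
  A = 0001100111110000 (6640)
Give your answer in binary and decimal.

Mask = ~(1 << 11) = 1111011111111111
Bit 11 of A is 1, so AND-ing with the mask clears it to 0.
  0001100111110000
& 1111011111111111
------------------
  0001000111110000

Answer: 0001000111110000 (4592)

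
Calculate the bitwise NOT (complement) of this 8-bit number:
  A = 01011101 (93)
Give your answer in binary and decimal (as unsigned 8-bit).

Flip each bit (0->1, 1->0):
  01011101
  10100010

Answer: 10100010 (162)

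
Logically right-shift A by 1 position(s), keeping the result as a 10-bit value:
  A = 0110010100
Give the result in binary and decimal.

Logical shift right by 1: drop the bottom 1 bit(s), prepend 1 zero(s) on the left.
  0110010100  ->  keep [011001010], discard [0], prepend 0
= 0011001010

Answer: 0011001010 (202)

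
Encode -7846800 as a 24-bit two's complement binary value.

1. Binary of +7846800:  011101111011101110010000
2. Invert bits:     100010000100010001101111
3. Add 1:           100010000100010001110000

Answer: 100010000100010001110000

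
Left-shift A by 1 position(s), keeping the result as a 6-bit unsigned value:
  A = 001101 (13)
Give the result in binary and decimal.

Shift left by 1: drop the top 1 bit(s), append 1 zero(s) on the right.
  001101  ->  discard [0], keep [01101], append 0
= 011010

Answer: 011010 (26)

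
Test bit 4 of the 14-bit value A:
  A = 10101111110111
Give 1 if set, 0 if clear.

Bit 4 is the 5th from the right.
  10101111110111
           ^
That bit is 1.

Answer: 1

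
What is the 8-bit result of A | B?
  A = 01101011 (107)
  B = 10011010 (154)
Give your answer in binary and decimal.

Apply | to each column (1 where either bit is 1):
  01101011
| 10011010
----------
  11111011

Answer: 11111011 (251)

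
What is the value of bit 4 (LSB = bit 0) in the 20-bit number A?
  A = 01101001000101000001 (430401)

Bit 4 is the 5th from the right.
  01101001000101000001
                 ^
That bit is 0.

Answer: 0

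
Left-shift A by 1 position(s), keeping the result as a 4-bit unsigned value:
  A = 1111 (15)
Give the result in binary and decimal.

Shift left by 1: drop the top 1 bit(s), append 1 zero(s) on the right.
  1111  ->  discard [1], keep [111], append 0
= 1110

Answer: 1110 (14)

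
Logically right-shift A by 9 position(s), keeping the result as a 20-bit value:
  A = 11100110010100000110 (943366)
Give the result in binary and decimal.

Logical shift right by 9: drop the bottom 9 bit(s), prepend 9 zero(s) on the left.
  11100110010100000110  ->  keep [11100110010], discard [100000110], prepend 000000000
= 00000000011100110010

Answer: 00000000011100110010 (1842)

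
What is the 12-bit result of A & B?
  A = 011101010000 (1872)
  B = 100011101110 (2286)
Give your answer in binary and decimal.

Apply & to each column (1 only where both bits are 1):
  011101010000
& 100011101110
--------------
  000001000000

Answer: 000001000000 (64)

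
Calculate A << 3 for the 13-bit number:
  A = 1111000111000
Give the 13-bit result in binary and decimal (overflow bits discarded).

Shift left by 3: drop the top 3 bit(s), append 3 zero(s) on the right.
  1111000111000  ->  discard [111], keep [1000111000], append 000
= 1000111000000

Answer: 1000111000000 (4544)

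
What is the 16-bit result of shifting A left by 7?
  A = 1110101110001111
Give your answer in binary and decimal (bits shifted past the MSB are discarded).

Shift left by 7: drop the top 7 bit(s), append 7 zero(s) on the right.
  1110101110001111  ->  discard [1110101], keep [110001111], append 0000000
= 1100011110000000

Answer: 1100011110000000 (51072)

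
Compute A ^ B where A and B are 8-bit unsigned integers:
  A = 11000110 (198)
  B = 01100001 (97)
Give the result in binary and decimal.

Apply ^ to each column (1 where bits differ):
  11000110
^ 01100001
----------
  10100111

Answer: 10100111 (167)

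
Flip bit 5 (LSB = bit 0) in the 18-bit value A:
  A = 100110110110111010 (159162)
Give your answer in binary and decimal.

Mask = 1 << 5 = 000000000000100000
Bit 5 of A is 1; XOR with the mask flips it to 0.
  100110110110111010
^ 000000000000100000
--------------------
  100110110110011010

Answer: 100110110110011010 (159130)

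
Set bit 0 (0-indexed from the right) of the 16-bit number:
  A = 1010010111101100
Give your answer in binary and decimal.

Mask = 1 << 0 = 0000000000000001
Bit 0 of A is 0, so OR-ing with the mask flips it to 1.
  1010010111101100
| 0000000000000001
------------------
  1010010111101101

Answer: 1010010111101101 (42477)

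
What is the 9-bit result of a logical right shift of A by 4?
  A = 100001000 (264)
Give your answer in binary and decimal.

Logical shift right by 4: drop the bottom 4 bit(s), prepend 4 zero(s) on the left.
  100001000  ->  keep [10000], discard [1000], prepend 0000
= 000010000

Answer: 000010000 (16)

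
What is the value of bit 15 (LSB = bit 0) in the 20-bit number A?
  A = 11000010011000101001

Bit 15 is the 16th from the right.
  11000010011000101001
      ^
That bit is 0.

Answer: 0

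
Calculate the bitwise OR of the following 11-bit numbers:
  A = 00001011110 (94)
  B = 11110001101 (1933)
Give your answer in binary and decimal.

Apply | to each column (1 where either bit is 1):
  00001011110
| 11110001101
-------------
  11111011111

Answer: 11111011111 (2015)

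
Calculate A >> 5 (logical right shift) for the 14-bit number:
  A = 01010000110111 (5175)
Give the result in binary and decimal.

Logical shift right by 5: drop the bottom 5 bit(s), prepend 5 zero(s) on the left.
  01010000110111  ->  keep [010100001], discard [10111], prepend 00000
= 00000010100001

Answer: 00000010100001 (161)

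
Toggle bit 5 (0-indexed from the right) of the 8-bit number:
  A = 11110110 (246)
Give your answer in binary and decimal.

Mask = 1 << 5 = 00100000
Bit 5 of A is 1; XOR with the mask flips it to 0.
  11110110
^ 00100000
----------
  11010110

Answer: 11010110 (214)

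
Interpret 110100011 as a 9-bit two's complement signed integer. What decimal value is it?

MSB is 1, so the value is negative. Find the magnitude:
1. Invert bits:  001011100
2. Add 1:        001011101  = 93
3. Apply sign:   -93

Answer: -93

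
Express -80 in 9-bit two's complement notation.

1. Binary of +80:  001010000
2. Invert bits:     110101111
3. Add 1:           110110000

Answer: 110110000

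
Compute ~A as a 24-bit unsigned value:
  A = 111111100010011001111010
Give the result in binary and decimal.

Flip each bit (0->1, 1->0):
  111111100010011001111010
  000000011101100110000101

Answer: 000000011101100110000101 (121221)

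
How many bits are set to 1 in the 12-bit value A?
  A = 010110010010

010110010010
1-bits at positions (from bit 0 = LSB): 1, 4, 7, 8, 10
Count = 5

Answer: 5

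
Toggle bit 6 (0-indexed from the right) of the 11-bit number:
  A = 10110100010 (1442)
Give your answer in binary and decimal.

Mask = 1 << 6 = 00001000000
Bit 6 of A is 0; XOR with the mask flips it to 1.
  10110100010
^ 00001000000
-------------
  10111100010

Answer: 10111100010 (1506)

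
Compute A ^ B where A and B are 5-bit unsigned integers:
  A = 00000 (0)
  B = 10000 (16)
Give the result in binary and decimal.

Apply ^ to each column (1 where bits differ):
  00000
^ 10000
-------
  10000

Answer: 10000 (16)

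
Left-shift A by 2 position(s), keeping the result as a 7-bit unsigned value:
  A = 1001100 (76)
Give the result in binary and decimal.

Shift left by 2: drop the top 2 bit(s), append 2 zero(s) on the right.
  1001100  ->  discard [10], keep [01100], append 00
= 0110000

Answer: 0110000 (48)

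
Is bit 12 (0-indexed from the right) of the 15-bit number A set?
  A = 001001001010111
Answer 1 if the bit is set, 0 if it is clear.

Bit 12 is the 13th from the right.
  001001001010111
    ^
That bit is 1.

Answer: 1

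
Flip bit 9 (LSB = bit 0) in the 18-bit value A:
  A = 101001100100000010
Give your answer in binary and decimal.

Mask = 1 << 9 = 000000001000000000
Bit 9 of A is 0; XOR with the mask flips it to 1.
  101001100100000010
^ 000000001000000000
--------------------
  101001101100000010

Answer: 101001101100000010 (170754)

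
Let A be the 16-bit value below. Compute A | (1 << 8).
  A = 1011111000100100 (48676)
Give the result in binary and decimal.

Mask = 1 << 8 = 0000000100000000
Bit 8 of A is 0, so OR-ing with the mask flips it to 1.
  1011111000100100
| 0000000100000000
------------------
  1011111100100100

Answer: 1011111100100100 (48932)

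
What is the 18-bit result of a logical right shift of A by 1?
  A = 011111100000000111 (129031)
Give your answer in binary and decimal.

Logical shift right by 1: drop the bottom 1 bit(s), prepend 1 zero(s) on the left.
  011111100000000111  ->  keep [01111110000000011], discard [1], prepend 0
= 001111110000000011

Answer: 001111110000000011 (64515)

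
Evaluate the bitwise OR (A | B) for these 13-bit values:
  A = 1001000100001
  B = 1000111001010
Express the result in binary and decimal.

Apply | to each column (1 where either bit is 1):
  1001000100001
| 1000111001010
---------------
  1001111101011

Answer: 1001111101011 (5099)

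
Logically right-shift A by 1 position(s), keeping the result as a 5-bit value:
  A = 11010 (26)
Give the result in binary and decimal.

Logical shift right by 1: drop the bottom 1 bit(s), prepend 1 zero(s) on the left.
  11010  ->  keep [1101], discard [0], prepend 0
= 01101

Answer: 01101 (13)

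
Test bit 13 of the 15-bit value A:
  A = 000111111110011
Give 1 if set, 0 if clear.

Bit 13 is the 14th from the right.
  000111111110011
   ^
That bit is 0.

Answer: 0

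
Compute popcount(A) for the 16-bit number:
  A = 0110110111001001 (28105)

0110110111001001
1-bits at positions (from bit 0 = LSB): 0, 3, 6, 7, 8, 10, 11, 13, 14
Count = 9

Answer: 9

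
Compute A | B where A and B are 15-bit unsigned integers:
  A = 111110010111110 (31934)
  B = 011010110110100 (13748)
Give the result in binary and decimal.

Apply | to each column (1 where either bit is 1):
  111110010111110
| 011010110110100
-----------------
  111110110111110

Answer: 111110110111110 (32190)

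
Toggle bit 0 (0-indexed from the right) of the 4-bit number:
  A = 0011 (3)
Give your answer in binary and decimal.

Mask = 1 << 0 = 0001
Bit 0 of A is 1; XOR with the mask flips it to 0.
  0011
^ 0001
------
  0010

Answer: 0010 (2)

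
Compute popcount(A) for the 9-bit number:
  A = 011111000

011111000
1-bits at positions (from bit 0 = LSB): 3, 4, 5, 6, 7
Count = 5

Answer: 5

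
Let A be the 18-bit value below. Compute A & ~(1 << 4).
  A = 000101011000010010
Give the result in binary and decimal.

Mask = ~(1 << 4) = 111111111111101111
Bit 4 of A is 1, so AND-ing with the mask clears it to 0.
  000101011000010010
& 111111111111101111
--------------------
  000101011000000010

Answer: 000101011000000010 (22018)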